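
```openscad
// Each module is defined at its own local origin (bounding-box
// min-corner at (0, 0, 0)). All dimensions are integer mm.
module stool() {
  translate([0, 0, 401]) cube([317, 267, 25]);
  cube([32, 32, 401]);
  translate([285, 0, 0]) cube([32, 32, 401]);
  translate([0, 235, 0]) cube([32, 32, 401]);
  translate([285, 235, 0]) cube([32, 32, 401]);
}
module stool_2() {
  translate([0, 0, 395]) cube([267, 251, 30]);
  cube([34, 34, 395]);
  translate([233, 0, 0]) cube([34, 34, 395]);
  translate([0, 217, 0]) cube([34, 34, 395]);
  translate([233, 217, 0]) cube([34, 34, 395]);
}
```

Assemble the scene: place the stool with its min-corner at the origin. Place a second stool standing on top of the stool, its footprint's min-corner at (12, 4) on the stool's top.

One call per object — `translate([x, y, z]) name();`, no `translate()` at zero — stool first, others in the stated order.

stool();
translate([12, 4, 426]) stool_2();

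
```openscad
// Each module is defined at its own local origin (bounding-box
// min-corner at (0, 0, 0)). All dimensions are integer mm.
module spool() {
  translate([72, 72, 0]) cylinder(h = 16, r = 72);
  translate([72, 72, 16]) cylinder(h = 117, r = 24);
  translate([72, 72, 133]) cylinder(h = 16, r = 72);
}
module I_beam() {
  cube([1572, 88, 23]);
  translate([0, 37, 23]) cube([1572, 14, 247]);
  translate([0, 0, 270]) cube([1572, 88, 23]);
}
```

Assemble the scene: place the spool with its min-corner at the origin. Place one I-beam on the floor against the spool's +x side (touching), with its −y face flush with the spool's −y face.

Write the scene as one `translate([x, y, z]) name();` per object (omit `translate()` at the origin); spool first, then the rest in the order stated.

spool();
translate([144, 0, 0]) I_beam();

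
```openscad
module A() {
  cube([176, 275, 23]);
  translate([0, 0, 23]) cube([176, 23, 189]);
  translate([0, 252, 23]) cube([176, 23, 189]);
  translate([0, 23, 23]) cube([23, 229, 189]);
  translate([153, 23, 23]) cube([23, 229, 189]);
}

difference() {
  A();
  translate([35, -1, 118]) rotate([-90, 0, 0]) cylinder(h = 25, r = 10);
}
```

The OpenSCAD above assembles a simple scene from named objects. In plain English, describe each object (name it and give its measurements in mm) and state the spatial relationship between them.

A is an open storage box with external size 176×275×212 mm and wall thickness 23 mm (the base is also 23 mm thick). The base covers the whole footprint; the four walls stand on the base, with the y-facing walls full-width and the x-facing walls fitting between their inner faces.

The open box has a circular hole of radius 10 mm through its front wall, centred at (x = 35, z = 118).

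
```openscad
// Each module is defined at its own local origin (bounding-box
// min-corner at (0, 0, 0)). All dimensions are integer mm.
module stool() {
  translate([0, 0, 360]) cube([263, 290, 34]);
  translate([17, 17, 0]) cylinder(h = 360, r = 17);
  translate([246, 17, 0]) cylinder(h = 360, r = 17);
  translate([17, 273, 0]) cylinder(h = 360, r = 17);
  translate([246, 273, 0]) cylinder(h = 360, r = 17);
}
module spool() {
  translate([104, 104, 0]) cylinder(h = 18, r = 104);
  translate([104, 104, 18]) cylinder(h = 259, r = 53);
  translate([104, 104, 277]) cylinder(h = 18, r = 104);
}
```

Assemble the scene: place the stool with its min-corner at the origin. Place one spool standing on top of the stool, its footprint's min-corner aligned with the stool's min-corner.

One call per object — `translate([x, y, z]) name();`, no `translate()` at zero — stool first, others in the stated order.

stool();
translate([0, 0, 394]) spool();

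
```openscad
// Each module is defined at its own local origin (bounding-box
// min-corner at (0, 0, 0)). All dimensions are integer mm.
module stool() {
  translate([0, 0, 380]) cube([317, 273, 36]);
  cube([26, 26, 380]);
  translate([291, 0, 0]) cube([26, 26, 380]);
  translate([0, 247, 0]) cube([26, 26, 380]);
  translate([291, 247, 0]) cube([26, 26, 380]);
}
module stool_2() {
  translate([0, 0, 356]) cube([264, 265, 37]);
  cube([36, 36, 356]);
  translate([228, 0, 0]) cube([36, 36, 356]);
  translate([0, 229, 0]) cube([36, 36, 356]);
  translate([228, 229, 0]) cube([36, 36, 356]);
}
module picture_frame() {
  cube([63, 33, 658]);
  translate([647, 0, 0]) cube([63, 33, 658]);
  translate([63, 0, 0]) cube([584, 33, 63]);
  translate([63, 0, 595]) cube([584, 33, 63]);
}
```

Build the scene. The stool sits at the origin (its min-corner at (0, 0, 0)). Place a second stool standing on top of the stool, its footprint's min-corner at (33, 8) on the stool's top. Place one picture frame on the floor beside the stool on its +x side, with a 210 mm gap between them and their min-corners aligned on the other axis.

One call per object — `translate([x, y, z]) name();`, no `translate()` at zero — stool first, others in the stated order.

stool();
translate([33, 8, 416]) stool_2();
translate([527, 0, 0]) picture_frame();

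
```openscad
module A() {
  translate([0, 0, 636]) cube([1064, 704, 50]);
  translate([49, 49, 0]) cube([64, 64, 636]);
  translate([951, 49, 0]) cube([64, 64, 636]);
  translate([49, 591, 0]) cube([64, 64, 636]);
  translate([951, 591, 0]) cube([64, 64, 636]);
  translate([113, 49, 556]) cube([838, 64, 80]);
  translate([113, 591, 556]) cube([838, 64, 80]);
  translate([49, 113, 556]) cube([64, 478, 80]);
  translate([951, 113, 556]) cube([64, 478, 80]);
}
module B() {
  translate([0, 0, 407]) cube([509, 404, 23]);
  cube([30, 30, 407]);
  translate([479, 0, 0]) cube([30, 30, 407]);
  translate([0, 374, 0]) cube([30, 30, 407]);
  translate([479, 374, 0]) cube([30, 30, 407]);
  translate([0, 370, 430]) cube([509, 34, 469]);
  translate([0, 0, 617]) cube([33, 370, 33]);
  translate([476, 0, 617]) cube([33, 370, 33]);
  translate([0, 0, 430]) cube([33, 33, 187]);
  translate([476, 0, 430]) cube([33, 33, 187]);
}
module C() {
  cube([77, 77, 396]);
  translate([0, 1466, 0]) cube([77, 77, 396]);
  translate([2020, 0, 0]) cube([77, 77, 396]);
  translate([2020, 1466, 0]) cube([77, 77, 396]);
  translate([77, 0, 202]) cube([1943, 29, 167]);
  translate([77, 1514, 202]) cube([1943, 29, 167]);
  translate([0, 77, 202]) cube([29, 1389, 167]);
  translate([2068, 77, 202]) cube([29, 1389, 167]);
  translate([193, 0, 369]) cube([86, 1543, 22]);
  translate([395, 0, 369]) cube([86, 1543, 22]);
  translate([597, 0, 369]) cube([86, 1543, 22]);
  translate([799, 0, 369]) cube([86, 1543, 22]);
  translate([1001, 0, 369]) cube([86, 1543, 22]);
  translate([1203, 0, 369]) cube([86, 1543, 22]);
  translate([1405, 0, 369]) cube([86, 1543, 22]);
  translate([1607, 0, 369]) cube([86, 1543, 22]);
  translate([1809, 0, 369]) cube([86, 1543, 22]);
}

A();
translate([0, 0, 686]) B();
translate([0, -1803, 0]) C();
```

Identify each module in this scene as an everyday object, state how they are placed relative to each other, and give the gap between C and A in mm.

A is a table. B is a chair. C is a bed frame. The chair is on top of the table. The bed frame is on the floor beside the table on its −y side. The gap between the bed frame and the table is 260 mm.

The bed frame's nearest face is 260 mm from the table's −y face.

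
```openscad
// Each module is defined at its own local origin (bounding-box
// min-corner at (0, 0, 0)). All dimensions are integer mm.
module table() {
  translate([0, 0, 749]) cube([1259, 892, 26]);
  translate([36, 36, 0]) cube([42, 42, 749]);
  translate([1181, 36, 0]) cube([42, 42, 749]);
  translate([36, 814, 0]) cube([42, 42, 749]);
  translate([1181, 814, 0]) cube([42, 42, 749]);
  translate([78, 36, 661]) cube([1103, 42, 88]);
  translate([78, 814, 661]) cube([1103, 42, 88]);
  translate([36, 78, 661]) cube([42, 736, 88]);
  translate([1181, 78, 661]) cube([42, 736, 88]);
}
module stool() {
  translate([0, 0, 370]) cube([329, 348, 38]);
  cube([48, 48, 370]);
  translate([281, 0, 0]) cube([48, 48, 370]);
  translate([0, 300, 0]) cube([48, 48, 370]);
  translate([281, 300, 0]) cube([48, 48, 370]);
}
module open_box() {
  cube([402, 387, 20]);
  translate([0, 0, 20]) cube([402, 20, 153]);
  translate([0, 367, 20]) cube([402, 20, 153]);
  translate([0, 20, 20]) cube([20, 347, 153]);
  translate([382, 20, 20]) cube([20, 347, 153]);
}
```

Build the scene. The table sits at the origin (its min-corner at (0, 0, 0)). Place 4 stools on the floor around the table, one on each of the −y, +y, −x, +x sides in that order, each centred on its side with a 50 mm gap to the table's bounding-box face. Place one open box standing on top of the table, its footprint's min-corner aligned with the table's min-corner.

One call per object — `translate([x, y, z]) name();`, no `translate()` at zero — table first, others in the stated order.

table();
translate([465, -398, 0]) stool();
translate([465, 942, 0]) stool();
translate([-379, 272, 0]) stool();
translate([1309, 272, 0]) stool();
translate([0, 0, 775]) open_box();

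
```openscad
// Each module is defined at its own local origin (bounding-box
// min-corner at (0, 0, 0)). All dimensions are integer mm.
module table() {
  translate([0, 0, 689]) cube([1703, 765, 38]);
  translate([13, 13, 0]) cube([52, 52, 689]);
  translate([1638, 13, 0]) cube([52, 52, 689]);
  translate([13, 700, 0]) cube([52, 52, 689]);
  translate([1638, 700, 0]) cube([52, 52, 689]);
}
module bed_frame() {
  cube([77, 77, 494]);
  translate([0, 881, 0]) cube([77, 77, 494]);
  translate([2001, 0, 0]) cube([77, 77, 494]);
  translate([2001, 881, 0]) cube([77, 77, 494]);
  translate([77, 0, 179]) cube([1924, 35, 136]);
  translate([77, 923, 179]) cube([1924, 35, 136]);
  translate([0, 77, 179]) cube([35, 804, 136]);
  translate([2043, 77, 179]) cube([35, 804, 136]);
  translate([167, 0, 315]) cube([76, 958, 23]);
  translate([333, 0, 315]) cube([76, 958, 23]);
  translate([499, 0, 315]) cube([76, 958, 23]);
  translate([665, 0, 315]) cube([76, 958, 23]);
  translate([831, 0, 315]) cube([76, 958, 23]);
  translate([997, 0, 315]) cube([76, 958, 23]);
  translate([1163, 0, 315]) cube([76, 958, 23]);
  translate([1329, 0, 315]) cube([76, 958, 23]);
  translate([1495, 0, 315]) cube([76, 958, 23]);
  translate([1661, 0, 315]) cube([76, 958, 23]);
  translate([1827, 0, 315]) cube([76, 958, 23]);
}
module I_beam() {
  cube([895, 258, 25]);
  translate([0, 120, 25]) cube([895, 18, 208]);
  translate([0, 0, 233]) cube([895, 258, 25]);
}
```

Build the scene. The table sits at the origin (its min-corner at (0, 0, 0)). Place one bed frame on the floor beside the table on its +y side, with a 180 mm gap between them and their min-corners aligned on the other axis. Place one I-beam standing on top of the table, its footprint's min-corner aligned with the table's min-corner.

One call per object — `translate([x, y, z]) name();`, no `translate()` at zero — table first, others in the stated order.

table();
translate([0, 945, 0]) bed_frame();
translate([0, 0, 727]) I_beam();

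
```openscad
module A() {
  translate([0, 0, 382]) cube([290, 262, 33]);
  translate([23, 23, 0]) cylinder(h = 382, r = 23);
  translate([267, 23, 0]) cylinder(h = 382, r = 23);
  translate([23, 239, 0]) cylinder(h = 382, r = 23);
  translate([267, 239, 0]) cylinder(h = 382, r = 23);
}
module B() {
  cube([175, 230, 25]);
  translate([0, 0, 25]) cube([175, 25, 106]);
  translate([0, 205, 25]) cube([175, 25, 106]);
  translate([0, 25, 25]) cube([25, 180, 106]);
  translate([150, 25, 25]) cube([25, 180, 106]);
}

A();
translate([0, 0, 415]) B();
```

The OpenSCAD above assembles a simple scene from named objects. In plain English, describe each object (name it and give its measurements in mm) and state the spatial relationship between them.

A is a four-legged stool. The seat is 290×262 mm, 33 mm thick, top at z = 415 mm. It stands on four round legs, each 46 mm in diameter, from z = 0 to the seat underside, each leg's axis is inset half a diameter from the nearest pair of seat edges (so the leg's bounding box is flush with the corner).

B is an open storage box with external size 175×230×131 mm and wall thickness 25 mm (the base is also 25 mm thick). The base covers the whole footprint; the four walls stand on the base, with the y-facing walls full-width and the x-facing walls fitting between their inner faces.

The open box is on top of the stool.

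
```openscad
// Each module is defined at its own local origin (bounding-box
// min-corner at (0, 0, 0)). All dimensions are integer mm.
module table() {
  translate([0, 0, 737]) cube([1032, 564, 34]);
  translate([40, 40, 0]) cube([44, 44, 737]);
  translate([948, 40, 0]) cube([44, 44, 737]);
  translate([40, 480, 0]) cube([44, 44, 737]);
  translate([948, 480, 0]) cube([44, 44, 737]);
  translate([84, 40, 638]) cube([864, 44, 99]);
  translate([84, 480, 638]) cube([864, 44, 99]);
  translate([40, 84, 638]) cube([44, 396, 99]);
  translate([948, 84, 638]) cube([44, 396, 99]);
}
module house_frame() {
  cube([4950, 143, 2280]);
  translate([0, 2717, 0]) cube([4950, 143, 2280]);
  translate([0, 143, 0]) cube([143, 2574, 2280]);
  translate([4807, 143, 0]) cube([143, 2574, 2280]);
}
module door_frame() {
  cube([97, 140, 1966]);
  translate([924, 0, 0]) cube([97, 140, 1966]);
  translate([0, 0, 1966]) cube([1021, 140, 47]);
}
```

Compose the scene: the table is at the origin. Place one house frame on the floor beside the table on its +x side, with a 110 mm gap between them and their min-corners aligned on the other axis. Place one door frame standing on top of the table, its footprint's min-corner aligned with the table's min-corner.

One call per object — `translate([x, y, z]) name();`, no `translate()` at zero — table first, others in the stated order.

table();
translate([1142, 0, 0]) house_frame();
translate([0, 0, 771]) door_frame();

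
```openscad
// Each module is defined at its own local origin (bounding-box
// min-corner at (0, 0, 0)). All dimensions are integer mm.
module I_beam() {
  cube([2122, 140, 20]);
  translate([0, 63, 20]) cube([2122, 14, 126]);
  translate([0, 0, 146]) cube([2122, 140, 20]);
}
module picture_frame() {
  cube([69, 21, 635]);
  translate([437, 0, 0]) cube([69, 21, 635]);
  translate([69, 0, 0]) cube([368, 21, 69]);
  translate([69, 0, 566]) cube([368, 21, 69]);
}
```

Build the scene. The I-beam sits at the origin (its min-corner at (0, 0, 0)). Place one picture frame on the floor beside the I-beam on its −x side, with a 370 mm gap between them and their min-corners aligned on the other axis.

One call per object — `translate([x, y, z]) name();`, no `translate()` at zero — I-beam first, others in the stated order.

I_beam();
translate([-876, 0, 0]) picture_frame();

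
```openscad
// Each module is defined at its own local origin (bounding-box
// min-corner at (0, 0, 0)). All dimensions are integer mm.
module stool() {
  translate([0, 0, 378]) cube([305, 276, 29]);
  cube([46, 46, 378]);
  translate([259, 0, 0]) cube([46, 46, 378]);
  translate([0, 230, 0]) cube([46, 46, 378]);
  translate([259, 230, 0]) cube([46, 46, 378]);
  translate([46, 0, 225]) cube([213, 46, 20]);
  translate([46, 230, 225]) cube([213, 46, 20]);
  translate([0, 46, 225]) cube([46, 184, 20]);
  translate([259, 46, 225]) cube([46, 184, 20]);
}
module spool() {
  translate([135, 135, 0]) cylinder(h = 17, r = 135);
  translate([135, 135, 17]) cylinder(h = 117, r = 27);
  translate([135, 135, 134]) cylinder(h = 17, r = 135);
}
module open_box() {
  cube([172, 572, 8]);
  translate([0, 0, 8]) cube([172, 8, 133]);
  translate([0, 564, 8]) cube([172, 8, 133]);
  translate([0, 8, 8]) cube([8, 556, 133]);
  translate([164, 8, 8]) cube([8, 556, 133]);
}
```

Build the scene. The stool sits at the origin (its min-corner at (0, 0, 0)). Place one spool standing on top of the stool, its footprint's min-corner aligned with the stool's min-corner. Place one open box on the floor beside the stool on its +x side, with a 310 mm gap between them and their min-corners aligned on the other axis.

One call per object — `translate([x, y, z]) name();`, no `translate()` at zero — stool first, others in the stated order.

stool();
translate([0, 0, 407]) spool();
translate([615, 0, 0]) open_box();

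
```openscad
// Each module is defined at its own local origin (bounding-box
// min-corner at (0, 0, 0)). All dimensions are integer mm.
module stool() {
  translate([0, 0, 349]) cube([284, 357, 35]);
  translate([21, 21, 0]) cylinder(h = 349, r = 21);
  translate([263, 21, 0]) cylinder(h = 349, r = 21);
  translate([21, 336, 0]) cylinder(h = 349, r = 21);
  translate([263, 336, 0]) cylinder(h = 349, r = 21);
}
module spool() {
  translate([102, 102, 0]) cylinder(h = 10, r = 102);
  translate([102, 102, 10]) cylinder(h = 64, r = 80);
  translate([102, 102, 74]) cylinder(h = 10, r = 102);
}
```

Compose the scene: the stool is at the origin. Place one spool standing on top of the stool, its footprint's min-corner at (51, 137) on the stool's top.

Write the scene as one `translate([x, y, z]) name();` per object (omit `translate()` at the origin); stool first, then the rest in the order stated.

stool();
translate([51, 137, 384]) spool();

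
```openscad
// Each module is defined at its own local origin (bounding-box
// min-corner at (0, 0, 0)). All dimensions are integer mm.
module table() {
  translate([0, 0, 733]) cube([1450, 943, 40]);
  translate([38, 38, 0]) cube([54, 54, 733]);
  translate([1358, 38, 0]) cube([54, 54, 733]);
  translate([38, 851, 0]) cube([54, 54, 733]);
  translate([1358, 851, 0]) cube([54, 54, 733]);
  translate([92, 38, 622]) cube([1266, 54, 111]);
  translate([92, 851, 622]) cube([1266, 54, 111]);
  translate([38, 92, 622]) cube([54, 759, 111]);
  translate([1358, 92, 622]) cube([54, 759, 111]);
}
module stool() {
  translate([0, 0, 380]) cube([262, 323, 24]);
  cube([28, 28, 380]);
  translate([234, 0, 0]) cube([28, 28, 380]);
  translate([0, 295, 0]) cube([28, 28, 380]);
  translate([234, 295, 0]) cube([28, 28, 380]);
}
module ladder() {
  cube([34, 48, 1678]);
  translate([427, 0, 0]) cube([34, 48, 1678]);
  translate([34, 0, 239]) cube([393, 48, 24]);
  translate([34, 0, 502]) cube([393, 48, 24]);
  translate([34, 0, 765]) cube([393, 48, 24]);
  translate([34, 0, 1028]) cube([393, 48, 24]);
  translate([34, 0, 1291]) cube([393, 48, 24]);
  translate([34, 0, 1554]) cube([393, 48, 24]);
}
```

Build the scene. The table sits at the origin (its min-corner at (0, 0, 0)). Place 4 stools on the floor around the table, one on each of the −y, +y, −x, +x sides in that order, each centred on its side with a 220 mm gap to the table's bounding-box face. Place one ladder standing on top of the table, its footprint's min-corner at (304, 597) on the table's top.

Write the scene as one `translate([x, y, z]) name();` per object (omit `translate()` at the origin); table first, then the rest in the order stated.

table();
translate([594, -543, 0]) stool();
translate([594, 1163, 0]) stool();
translate([-482, 310, 0]) stool();
translate([1670, 310, 0]) stool();
translate([304, 597, 773]) ladder();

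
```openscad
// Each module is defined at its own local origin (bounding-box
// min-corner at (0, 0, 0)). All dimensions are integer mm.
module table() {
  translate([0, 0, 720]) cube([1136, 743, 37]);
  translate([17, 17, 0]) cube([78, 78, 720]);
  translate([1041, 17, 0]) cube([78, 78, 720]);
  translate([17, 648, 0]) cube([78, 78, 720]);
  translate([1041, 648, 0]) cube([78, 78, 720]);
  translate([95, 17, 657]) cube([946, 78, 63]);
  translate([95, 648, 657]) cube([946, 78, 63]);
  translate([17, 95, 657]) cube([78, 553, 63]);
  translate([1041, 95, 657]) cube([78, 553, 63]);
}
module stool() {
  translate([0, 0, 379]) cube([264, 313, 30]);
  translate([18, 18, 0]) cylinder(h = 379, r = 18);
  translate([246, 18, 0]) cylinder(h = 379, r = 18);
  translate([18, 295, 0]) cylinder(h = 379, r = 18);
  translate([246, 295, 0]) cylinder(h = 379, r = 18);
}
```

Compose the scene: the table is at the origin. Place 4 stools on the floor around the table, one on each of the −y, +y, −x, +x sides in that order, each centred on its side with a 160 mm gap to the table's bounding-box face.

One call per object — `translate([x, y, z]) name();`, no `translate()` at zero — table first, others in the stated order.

table();
translate([436, -473, 0]) stool();
translate([436, 903, 0]) stool();
translate([-424, 215, 0]) stool();
translate([1296, 215, 0]) stool();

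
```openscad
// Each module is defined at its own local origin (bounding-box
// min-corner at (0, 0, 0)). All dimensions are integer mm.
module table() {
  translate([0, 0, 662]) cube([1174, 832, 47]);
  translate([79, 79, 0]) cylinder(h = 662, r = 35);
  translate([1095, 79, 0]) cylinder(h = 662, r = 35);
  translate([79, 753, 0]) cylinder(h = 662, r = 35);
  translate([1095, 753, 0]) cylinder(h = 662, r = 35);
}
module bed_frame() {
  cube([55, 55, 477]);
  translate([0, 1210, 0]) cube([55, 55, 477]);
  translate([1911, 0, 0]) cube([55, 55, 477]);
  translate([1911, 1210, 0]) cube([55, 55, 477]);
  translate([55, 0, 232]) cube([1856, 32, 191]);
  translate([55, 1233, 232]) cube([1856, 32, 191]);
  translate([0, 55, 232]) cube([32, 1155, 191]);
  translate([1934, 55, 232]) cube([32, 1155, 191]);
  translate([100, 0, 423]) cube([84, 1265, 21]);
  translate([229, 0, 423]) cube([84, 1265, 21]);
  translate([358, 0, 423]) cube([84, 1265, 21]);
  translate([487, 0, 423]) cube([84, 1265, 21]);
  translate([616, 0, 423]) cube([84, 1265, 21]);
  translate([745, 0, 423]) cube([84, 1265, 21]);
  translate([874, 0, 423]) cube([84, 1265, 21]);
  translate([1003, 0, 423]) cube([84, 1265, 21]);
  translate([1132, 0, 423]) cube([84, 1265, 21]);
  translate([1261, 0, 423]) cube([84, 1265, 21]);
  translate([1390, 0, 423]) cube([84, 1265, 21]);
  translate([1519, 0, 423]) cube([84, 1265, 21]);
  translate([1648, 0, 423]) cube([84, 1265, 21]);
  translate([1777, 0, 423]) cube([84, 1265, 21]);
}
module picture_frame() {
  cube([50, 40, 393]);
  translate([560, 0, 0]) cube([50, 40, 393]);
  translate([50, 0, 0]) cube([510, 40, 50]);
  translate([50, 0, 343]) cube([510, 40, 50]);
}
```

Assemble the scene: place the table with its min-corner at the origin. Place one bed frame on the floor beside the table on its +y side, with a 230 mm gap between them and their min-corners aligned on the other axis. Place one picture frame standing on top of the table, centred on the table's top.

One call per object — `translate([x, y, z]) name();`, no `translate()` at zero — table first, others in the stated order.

table();
translate([0, 1062, 0]) bed_frame();
translate([282, 396, 709]) picture_frame();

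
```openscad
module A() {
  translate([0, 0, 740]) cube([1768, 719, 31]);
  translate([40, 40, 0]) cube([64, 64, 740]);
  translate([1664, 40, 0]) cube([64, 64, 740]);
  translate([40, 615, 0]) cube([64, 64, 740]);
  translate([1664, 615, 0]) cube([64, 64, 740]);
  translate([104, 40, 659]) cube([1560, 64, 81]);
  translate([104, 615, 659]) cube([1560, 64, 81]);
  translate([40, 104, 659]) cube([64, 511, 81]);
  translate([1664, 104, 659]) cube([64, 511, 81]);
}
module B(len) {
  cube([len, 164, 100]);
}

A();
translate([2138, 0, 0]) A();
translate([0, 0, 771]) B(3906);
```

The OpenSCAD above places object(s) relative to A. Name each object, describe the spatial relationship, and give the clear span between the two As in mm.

Second table starts at x = 2138; first ends at x = 1768; clear span = 2138 − 1768 = 370 mm.

A is a table. B is a beam. A beam spans the tops of two tables. The clear span between the two tables is 370 mm.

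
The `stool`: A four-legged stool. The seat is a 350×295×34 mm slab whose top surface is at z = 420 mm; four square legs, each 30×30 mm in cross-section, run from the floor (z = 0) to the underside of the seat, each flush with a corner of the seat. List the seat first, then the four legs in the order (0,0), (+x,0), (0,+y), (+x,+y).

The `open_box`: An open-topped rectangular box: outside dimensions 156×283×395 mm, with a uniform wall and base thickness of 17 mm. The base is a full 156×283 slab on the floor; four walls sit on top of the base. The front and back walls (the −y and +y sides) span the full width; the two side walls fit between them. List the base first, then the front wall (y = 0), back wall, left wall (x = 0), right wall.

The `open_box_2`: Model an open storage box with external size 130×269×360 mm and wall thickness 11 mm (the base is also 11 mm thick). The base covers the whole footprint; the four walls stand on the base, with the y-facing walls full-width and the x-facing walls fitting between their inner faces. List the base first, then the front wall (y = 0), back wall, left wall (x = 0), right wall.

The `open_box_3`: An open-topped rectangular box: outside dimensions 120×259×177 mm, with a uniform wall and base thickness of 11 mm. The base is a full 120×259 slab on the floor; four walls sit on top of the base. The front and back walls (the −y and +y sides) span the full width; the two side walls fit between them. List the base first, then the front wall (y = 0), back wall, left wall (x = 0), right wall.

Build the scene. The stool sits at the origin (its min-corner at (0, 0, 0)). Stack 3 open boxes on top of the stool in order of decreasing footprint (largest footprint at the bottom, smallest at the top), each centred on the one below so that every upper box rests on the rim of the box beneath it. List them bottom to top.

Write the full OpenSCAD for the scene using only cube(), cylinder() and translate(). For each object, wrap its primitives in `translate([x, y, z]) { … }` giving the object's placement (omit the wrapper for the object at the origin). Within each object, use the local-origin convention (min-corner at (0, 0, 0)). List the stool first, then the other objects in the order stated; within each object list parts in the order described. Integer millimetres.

translate([0, 0, 386]) cube([350, 295, 34]);
cube([30, 30, 386]);
translate([320, 0, 0]) cube([30, 30, 386]);
translate([0, 265, 0]) cube([30, 30, 386]);
translate([320, 265, 0]) cube([30, 30, 386]);
translate([97, 6, 420]) {
  cube([156, 283, 17]);
  translate([0, 0, 17]) cube([156, 17, 378]);
  translate([0, 266, 17]) cube([156, 17, 378]);
  translate([0, 17, 17]) cube([17, 249, 378]);
  translate([139, 17, 17]) cube([17, 249, 378]);
}
translate([110, 13, 815]) {
  cube([130, 269, 11]);
  translate([0, 0, 11]) cube([130, 11, 349]);
  translate([0, 258, 11]) cube([130, 11, 349]);
  translate([0, 11, 11]) cube([11, 247, 349]);
  translate([119, 11, 11]) cube([11, 247, 349]);
}
translate([115, 18, 1175]) {
  cube([120, 259, 11]);
  translate([0, 0, 11]) cube([120, 11, 166]);
  translate([0, 248, 11]) cube([120, 11, 166]);
  translate([0, 11, 11]) cube([11, 237, 166]);
  translate([109, 11, 11]) cube([11, 237, 166]);
}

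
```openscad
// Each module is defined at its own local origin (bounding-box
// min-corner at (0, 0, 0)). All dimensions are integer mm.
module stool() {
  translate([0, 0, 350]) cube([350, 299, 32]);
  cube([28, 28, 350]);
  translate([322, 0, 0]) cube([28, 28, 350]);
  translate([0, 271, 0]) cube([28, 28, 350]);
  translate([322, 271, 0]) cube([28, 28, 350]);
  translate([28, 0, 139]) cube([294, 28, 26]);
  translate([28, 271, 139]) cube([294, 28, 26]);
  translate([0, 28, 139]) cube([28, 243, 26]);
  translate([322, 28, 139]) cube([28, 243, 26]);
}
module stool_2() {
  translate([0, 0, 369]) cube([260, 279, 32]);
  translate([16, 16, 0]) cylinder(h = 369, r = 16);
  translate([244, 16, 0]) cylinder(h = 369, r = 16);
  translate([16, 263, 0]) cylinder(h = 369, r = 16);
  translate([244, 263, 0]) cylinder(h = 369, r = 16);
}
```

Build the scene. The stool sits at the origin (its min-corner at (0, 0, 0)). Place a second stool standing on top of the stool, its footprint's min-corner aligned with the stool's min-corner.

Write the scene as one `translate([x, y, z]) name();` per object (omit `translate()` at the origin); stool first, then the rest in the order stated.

stool();
translate([0, 0, 382]) stool_2();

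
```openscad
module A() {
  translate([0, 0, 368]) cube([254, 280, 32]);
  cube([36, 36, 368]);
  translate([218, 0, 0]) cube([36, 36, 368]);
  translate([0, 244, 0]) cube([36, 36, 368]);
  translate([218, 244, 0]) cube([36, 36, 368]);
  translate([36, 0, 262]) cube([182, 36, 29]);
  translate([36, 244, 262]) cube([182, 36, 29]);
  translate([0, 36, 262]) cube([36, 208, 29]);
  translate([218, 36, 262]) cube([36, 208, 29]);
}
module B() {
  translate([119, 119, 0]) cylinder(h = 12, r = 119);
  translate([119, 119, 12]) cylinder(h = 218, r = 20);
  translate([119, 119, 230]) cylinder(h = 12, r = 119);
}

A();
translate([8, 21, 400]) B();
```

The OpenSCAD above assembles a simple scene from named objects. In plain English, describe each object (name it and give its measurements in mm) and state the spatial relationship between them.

A is a four-legged stool. The seat is a 254×280×32 mm slab whose top surface is at z = 400 mm; four square legs, each 36×36 mm in cross-section, run from the floor (z = 0) to the underside of the seat, each flush with a corner of the seat. Four stretchers, 36 mm wide and 29 mm tall, connect adjacent legs with their undersides at z = 262 mm, each running between the inner faces of the legs it joins and aligned with the legs' outer faces on the other axis.

B is a spool: two coaxial disc flanges of radius 119 mm and thickness 12 mm, joined by a core cylinder of radius 20 mm and height 218 mm. The lower flange rests on z = 0 and the three cylinders share a vertical axis.

The spool is on top of the stool, centred.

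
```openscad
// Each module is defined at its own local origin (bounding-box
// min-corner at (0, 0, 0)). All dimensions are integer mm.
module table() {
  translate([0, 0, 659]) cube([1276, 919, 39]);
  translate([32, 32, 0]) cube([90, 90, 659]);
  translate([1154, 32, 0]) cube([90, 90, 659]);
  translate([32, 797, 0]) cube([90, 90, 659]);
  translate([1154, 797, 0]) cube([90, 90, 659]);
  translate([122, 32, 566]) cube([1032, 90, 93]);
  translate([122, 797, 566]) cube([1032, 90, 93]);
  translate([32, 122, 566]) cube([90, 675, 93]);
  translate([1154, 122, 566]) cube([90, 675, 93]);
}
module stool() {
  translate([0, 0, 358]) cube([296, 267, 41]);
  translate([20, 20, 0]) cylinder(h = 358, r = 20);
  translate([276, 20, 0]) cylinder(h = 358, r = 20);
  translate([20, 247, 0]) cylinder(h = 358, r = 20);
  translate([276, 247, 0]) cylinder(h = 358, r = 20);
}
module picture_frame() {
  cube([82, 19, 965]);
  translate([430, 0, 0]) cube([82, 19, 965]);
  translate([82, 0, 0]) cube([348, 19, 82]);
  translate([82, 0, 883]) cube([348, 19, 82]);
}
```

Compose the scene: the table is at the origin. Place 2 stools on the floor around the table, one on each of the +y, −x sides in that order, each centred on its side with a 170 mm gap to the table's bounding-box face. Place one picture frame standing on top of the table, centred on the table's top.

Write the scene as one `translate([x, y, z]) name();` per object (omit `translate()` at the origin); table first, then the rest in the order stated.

table();
translate([490, 1089, 0]) stool();
translate([-466, 326, 0]) stool();
translate([382, 450, 698]) picture_frame();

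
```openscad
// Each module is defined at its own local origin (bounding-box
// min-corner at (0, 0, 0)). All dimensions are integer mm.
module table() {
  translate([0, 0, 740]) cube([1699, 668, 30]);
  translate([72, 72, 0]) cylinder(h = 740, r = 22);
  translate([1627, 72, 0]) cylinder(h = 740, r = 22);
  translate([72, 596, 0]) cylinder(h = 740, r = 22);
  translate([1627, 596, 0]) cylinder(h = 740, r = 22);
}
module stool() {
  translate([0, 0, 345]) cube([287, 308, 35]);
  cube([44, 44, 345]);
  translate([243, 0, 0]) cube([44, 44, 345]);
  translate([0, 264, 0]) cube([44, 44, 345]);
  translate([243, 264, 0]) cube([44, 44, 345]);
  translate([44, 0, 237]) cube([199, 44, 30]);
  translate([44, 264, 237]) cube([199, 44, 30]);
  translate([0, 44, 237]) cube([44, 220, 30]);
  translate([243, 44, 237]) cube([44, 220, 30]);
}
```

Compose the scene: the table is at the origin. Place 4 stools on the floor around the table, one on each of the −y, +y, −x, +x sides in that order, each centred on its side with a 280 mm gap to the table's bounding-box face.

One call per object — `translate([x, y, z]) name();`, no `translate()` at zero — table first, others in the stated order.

table();
translate([706, -588, 0]) stool();
translate([706, 948, 0]) stool();
translate([-567, 180, 0]) stool();
translate([1979, 180, 0]) stool();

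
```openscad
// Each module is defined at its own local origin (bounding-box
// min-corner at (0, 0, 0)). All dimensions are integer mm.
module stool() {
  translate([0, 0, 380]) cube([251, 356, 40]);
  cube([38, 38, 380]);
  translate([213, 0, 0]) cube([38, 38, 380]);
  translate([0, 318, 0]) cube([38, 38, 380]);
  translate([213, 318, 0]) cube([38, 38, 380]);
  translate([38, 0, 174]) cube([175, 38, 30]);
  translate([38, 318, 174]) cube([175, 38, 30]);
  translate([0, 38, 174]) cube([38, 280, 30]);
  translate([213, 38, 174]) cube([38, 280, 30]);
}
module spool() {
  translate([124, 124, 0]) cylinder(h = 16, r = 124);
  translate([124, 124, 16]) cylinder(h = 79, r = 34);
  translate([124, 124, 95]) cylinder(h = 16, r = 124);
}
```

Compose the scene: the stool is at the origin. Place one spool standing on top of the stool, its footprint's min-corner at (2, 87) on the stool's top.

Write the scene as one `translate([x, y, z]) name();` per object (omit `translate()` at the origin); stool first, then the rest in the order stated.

stool();
translate([2, 87, 420]) spool();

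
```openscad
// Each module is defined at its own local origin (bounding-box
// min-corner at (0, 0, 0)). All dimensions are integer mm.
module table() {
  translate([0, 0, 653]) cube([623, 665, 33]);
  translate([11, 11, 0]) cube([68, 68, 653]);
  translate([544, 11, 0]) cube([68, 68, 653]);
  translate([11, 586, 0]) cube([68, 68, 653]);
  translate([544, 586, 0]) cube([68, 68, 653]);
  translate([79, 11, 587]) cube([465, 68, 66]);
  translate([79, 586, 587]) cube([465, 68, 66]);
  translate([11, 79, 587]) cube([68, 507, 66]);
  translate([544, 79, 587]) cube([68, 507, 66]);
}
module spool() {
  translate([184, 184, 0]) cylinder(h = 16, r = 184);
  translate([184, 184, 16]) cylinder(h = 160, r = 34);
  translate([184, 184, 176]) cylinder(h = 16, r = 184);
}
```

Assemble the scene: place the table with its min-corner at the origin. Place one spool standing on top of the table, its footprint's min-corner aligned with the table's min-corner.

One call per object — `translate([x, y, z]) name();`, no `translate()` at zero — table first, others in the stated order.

table();
translate([0, 0, 686]) spool();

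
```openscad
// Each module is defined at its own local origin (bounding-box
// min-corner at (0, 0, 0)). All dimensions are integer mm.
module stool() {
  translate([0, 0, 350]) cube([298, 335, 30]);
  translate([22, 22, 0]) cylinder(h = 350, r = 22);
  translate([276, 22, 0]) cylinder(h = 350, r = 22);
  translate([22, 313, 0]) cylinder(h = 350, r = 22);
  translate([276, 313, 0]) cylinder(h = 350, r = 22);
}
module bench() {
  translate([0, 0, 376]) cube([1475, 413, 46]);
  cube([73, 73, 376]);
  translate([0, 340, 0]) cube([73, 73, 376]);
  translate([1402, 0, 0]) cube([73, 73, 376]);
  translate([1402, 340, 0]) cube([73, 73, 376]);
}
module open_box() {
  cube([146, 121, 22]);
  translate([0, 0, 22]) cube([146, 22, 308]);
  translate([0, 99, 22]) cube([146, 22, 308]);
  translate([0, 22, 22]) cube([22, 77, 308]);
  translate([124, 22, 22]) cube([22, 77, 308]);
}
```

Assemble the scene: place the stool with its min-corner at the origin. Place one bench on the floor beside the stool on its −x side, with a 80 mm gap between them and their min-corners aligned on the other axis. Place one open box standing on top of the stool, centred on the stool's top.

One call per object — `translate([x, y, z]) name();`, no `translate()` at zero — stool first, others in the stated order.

stool();
translate([-1555, 0, 0]) bench();
translate([76, 107, 380]) open_box();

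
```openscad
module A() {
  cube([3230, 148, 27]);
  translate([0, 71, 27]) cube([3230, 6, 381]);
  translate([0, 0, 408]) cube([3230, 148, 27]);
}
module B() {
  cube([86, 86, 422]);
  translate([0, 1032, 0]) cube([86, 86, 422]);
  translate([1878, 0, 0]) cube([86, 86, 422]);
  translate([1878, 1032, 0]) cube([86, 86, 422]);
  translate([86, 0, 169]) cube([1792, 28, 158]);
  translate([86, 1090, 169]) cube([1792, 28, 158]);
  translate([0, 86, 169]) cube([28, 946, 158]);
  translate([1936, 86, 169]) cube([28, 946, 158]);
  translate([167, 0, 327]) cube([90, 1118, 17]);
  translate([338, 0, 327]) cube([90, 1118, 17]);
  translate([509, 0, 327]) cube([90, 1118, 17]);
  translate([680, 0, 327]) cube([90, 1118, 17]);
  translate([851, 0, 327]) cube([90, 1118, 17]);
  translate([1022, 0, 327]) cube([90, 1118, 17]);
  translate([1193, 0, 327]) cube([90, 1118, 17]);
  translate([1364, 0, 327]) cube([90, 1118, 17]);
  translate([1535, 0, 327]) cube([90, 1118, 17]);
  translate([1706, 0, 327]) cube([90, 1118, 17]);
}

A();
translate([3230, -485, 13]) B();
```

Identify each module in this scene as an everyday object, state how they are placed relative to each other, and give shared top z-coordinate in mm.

A is an I-beam. B is a bed frame. The bed frame is beside the I-beam with their tops flush at z = 435. The shared top z-coordinate is 435 mm.

Both tops at z = 435 mm.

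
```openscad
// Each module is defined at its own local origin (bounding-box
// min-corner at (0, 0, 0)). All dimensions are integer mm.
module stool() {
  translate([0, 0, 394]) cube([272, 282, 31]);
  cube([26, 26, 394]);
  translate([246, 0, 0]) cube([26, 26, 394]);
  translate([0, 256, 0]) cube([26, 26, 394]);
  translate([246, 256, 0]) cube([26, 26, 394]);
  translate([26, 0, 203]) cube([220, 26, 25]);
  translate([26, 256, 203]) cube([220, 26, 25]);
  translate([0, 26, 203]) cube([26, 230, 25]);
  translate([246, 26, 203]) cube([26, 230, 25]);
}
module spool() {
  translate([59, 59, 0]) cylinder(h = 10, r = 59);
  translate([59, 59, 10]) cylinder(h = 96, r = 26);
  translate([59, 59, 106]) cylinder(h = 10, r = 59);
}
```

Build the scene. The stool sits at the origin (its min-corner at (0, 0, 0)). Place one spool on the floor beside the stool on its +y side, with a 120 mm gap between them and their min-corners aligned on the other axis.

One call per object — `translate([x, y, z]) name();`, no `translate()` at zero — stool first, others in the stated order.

stool();
translate([0, 402, 0]) spool();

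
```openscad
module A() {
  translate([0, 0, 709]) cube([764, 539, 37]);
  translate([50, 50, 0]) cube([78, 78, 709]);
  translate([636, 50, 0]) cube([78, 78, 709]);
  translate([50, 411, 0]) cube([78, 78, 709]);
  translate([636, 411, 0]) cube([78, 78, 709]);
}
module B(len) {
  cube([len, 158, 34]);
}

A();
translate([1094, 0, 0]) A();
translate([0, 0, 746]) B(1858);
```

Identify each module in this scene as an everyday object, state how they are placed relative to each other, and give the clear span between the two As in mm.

A is a table. B is a beam. A beam spans the tops of two tables. The clear span between the two tables is 330 mm.

Second table starts at x = 1094; first ends at x = 764; clear span = 1094 − 764 = 330 mm.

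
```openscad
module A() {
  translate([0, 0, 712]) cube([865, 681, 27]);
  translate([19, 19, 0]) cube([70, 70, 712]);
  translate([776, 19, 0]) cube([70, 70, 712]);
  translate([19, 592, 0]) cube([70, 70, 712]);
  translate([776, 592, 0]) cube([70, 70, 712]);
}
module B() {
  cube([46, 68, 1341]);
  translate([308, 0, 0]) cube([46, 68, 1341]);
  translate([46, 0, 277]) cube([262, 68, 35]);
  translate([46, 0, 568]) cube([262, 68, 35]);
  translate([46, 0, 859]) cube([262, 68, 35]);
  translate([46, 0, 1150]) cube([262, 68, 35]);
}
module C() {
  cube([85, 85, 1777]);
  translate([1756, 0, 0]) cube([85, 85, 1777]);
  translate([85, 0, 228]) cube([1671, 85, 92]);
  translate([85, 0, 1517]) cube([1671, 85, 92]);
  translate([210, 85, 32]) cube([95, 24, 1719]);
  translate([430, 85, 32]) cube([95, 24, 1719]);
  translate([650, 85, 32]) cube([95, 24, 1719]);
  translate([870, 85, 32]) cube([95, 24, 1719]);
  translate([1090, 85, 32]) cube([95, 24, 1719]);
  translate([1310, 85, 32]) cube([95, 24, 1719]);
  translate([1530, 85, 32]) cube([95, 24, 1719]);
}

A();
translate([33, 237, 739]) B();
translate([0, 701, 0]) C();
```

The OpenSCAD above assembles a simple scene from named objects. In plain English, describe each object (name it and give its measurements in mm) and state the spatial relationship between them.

A is a table with a 865×681 mm rectangular top, 27 mm thick, top surface at z = 739 mm, supported by four 70×70 mm square legs, each inset 19 mm from the nearest pair of top edges, running from the floor.

B is a straight ladder. Two 46×68 mm vertical rails, 1341 mm tall, stand 354 mm apart (outside-to-outside) with their front faces coplanar on the −y side. 4 rungs, each 68 mm deep and 35 mm tall, span between the inner faces of the rails, front faces flush with the rails. The lowest rung's underside is at z = 277 mm and rungs are spaced 291 mm apart (underside to underside).

C is a fence section. Two 85×85 mm posts, 1777 mm tall, stand on the floor with a clear span of 1671 mm between their inner faces. Two horizontal rails of 85×92 mm section span the gap between the posts with their undersides at z = 228 mm and z = 1517 mm, flush with the posts' −y face. 7 pickets, each 95 mm wide, 24 mm thick and 1719 mm tall, are fixed to the +y face of the rails with their bottoms at z = 32 mm, evenly spaced across the span with equal gaps (rounded down to the nearest mm) at the −x end and between each pair — any rounding remainder accumulates at the +x end.

The ladder is on top of the table. The fence section is on the floor beside the table on its +y side.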